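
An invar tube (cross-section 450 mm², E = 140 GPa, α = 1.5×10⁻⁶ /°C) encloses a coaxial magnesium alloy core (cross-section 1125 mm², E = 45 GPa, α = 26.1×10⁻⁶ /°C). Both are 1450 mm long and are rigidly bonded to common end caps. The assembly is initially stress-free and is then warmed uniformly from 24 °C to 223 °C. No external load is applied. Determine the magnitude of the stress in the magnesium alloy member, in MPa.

The magnesium alloy has the larger α, so on heating it would change length more than the invar if both were free. The rigid plates force a common final length, so the magnesium alloy is put into compression and the invar into tension, with equal and opposite forces P (no external load).
Equating the net (thermal + elastic) strains gives |α₁ − α₂|·ΔT = P·[1/(A₁E₁) + 1/(A₂E₂)].
|α₁ − α₂|·ΔT = 24.6×10⁻⁶ × 199 = 0.004895.
1/(A₁E₁) + 1/(A₂E₂) = 1/(450×140×10³) + 1/(1125×45×10³) = 3.563×10⁻⁸ N⁻¹.
So P = 0.004895 / 3.563×10⁻⁸ = 137.4 kN.
σ_{magnesium alloy} = P/A₂ = 137400/1125 = 122.1 MPa, compressive.

σ ≈ 122 MPa (compressive)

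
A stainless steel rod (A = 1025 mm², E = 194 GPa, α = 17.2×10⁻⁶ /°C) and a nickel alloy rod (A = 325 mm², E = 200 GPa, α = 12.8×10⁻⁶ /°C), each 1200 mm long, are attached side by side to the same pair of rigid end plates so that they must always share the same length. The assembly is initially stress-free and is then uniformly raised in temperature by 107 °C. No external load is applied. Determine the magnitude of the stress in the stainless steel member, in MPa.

σ ≈ 22.5 MPa (compressive)

Both members must finish at the same length. With the larger α, the stainless steel tends to over-expand; the plates restrain it, putting the stainless steel in compression and the nickel alloy in tension. With no external load the two internal forces are equal and opposite, magnitude P.
Compatibility of the two members (thermal + elastic change equal): (α₁ − α₂)ΔT = P·[1/(A₁E₁) + 1/(A₂E₂)].
|α₁ − α₂|·ΔT = 4.4×10⁻⁶ × 107 = 0.0004708.
1/(A₁E₁) + 1/(A₂E₂) = 1/(1025×194×10³) + 1/(325×200×10³) = 2.041×10⁻⁸ N⁻¹.
P = 0.0004708 / 2.041×10⁻⁸ = 23060 N = 23.06 kN.
σ_{stainless steel} = P/A₁ = 23060/1025 = 22.5 MPa, compressive.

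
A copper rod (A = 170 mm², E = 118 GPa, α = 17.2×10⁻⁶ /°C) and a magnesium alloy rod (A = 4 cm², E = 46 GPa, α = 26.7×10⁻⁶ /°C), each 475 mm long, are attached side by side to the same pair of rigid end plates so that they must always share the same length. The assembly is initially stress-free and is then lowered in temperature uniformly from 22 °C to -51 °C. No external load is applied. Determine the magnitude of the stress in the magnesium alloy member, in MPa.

Both members must finish at the same length. With the larger α, the magnesium alloy tends to over-contract; the plates restrain it, putting the magnesium alloy in tension and the copper in compression. With no external load the two internal forces are equal and opposite, magnitude P.
Equating the net (thermal + elastic) strains gives |α₁ − α₂|·ΔT = P·[1/(A₁E₁) + 1/(A₂E₂)].
|α₁ − α₂|·ΔT = 9.5×10⁻⁶ × 73 = 0.0006935.
1/(A₁E₁) + 1/(A₂E₂) = 1/(170×118×10³) + 1/(400×46×10³) = 1.042×10⁻⁷ N⁻¹.
P = 0.0006935 / 1.042×10⁻⁷ = 6656 N = 6.656 kN.
σ_{magnesium alloy} = P/A₂ = 6656/400 = 16.64 MPa, tensile.

σ ≈ 16.6 MPa (tensile)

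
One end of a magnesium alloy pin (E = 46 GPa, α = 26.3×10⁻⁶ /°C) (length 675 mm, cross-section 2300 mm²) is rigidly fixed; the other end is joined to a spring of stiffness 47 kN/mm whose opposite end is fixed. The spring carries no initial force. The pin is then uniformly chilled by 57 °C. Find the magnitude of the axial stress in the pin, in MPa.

Free thermal contraction: δ_free = αΔT L = 26.3×10⁻⁶ × 57 × 675 = 1.012 mm.
With a force P in the spring, the elastic change of the pin is PL/(AE) and that of the spring is P/k; compatibility requires their sum to equal δ_free.
P [ L/(AE) + 1/k ] = δ_free → P [ 675/(2300×46×10³) + 1/(47×10³) ] = 1.012.
P = 1.012 / 2.766×10⁻⁵ = 36590 N.
σ = P/A = 36590/2300 = 15.91 MPa.

σ ≈ 15.9 MPa (tensile)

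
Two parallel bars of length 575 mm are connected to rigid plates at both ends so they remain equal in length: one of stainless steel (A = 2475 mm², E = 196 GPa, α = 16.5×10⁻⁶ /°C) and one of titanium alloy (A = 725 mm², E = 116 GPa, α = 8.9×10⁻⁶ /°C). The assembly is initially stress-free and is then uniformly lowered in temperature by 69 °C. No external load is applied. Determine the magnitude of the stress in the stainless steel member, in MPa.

Both members must finish at the same length. With the larger α, the stainless steel tends to over-contract; the plates restrain it, putting the stainless steel in tension and the titanium alloy in compression. With no external load the two internal forces are equal and opposite, magnitude P.
Setting the final lengths equal and cancelling L: (α₁ − α₂)ΔT = P/(A₁E₁) + P/(A₂E₂).
|α₁ − α₂|·ΔT = 7.6×10⁻⁶ × 69 = 0.0005244.
1/(A₁E₁) + 1/(A₂E₂) = 1/(2475×196×10³) + 1/(725×116×10³) = 1.395×10⁻⁸ N⁻¹.
P = 0.0005244 / 1.395×10⁻⁸ = 37590 N = 37.59 kN.
σ_{stainless steel} = P/A₁ = 37590/2475 = 15.19 MPa, tensile.

σ ≈ 15.2 MPa (tensile)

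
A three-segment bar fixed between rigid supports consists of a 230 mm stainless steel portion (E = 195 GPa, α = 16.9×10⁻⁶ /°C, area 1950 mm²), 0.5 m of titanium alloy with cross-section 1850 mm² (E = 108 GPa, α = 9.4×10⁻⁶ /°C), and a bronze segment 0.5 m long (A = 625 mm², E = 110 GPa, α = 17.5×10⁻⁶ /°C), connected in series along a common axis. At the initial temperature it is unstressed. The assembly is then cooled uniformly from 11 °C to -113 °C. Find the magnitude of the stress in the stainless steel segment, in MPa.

σ ≈ 106 MPa (tensile)

If the supports were absent, the total length change would be Σ αᵢΔT Lᵢ = 16.9×10⁻⁶×124×230 + 9.4×10⁻⁶×124×500 + 17.5×10⁻⁶×124×500 = 2.15 mm.
Since the ends are fixed, an axial force P builds up, equal in every segment, with P · Σ Lᵢ/(AᵢEᵢ) = δ_free.
Σ Lᵢ/(AᵢEᵢ) = 230/(1950×195×10³) + 500/(1850×108×10³) + 500/(625×110×10³) = 1.038×10⁻⁵ mm/N.
So P = 2.15 / 1.038×10⁻⁵ = 207.1 kN, tensile.
σ_{stainless steel} = P / A = 207100 / 1950 = 106.2 MPa.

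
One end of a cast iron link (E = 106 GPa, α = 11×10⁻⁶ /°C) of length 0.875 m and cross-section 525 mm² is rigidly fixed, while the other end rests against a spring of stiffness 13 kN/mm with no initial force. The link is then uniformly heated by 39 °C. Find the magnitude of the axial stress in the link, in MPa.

σ ≈ 7.72 MPa (compressive)

If the spring were absent the link would lengthen by αΔT L = 11×10⁻⁶ × 39 × 875 = 0.3754 mm.
Let P be the compressive force at the spring. The link shortens elastically by PL/(AE) and the spring compresses by P/k; together these equal δ_free.
So P = δ_free / [L/(AE) + 1/k] = 0.3754 / [ 875/(525×106×10³) + 1/(13×10³) ].
P = 0.3754 / 9.265×10⁻⁵ = 4052 N.
σ = P/A = 4052/525 = 7.718 MPa.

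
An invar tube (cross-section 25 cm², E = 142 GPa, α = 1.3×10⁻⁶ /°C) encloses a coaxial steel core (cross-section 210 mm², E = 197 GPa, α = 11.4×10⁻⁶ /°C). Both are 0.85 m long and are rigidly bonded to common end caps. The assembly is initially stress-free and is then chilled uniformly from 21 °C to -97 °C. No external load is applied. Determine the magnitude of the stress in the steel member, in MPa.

Both members must finish at the same length. With the larger α, the steel tends to over-contract; the plates restrain it, putting the steel in tension and the invar in compression. With no external load the two internal forces are equal and opposite, magnitude P.
Equating the net (thermal + elastic) strains gives |α₁ − α₂|·ΔT = P·[1/(A₁E₁) + 1/(A₂E₂)].
|α₁ − α₂|·ΔT = 10.1×10⁻⁶ × 118 = 0.001192.
1/(A₁E₁) + 1/(A₂E₂) = 1/(2500×142×10³) + 1/(210×197×10³) = 2.699×10⁻⁸ N⁻¹.
So P = 0.001192 / 2.699×10⁻⁸ = 44.16 kN.
σ_{steel} = P/A₂ = 44160/210 = 210.3 MPa, tensile.

σ ≈ 210 MPa (tensile)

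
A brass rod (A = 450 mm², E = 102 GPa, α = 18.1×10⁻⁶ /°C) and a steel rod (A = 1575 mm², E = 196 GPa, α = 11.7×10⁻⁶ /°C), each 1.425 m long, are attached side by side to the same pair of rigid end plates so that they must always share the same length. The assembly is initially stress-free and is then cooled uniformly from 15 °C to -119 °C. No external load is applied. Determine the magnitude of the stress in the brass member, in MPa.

σ ≈ 76.2 MPa (tensile)

Both members must finish at the same length. With the larger α, the brass tends to over-contract; the plates restrain it, putting the brass in tension and the steel in compression. With no external load the two internal forces are equal and opposite, magnitude P.
Setting the final lengths equal and cancelling L: (α₁ − α₂)ΔT = P/(A₁E₁) + P/(A₂E₂).
|α₁ − α₂|·ΔT = 6.4×10⁻⁶ × 134 = 0.0008576.
1/(A₁E₁) + 1/(A₂E₂) = 1/(450×102×10³) + 1/(1575×196×10³) = 2.503×10⁻⁸ N⁻¹.
So P = 0.0008576 / 2.503×10⁻⁸ = 34.27 kN.
σ_{brass} = P/A₁ = 34270/450 = 76.15 MPa, tensile.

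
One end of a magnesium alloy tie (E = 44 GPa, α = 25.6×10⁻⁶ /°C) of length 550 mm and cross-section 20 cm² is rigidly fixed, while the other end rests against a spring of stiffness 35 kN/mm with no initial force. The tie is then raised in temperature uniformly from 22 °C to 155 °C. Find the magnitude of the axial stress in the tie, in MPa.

Free thermal expansion: δ_free = αΔT L = 25.6×10⁻⁶ × 133 × 550 = 1.873 mm.
Let P be the compressive force at the spring. The tie shortens elastically by PL/(AE) and the spring compresses by P/k; together these equal δ_free.
So P = δ_free / [L/(AE) + 1/k] = 1.873 / [ 550/(2000×44×10³) + 1/(35×10³) ].
P = 1.873 / 3.482×10⁻⁵ = 53780 N.
σ = P/A = 53780/2000 = 26.89 MPa.

σ ≈ 26.9 MPa (compressive)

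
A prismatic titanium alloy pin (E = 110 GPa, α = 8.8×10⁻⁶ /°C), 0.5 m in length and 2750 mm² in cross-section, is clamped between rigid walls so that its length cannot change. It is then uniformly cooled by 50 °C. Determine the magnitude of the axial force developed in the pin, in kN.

P ≈ 133 kN (tensile)

The ends cannot move, so σ = EαΔT = 110×10³ × 8.8×10⁻⁶ × 50 = 48.4 MPa.
Then P = σA = 48.4 × 2750 mm² = 133.1 kN, tensile.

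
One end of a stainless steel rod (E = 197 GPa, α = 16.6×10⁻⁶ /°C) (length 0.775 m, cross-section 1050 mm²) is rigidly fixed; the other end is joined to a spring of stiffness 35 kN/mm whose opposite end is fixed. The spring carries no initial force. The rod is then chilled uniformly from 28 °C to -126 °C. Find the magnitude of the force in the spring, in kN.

P ≈ 61.3 kN

If the spring were absent the rod would shorten by αΔT L = 16.6×10⁻⁶ × 154 × 775 = 1.981 mm.
Let P be the tensile force in the spring. The rod extends elastically by PL/(AE) and the spring stretches by P/k; together these equal δ_free.
P [ L/(AE) + 1/k ] = δ_free → P [ 775/(1050×197×10³) + 1/(35×10³) ] = 1.981.
P = 1.981 / 3.232×10⁻⁵ = 61300 N.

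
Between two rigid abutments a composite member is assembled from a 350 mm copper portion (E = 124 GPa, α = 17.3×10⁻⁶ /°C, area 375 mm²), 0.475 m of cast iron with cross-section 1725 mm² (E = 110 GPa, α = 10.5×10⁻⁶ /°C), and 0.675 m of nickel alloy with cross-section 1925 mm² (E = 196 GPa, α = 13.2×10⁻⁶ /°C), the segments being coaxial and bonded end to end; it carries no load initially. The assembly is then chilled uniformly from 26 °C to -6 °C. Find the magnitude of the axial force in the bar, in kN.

With the walls removed the bar would change length by δ_free = Σ αᵢΔT Lᵢ = 17.3×10⁻⁶×32×350 + 10.5×10⁻⁶×32×475 + 13.2×10⁻⁶×32×675 = 0.6385 mm.
The rigid supports impose zero overall length change; the single axial force P common to all segments must satisfy P Σ Lᵢ/(AᵢEᵢ) = δ_free.
The series flexibility is Σ Lᵢ/(AᵢEᵢ) = 350/(375×124×10³) + 475/(1725×110×10³) + 675/(1925×196×10³) = 1.182×10⁻⁵ mm/N.
Hence P = δ_free / Σ(L/AE) = 0.6385/1.182×10⁻⁵ = 54.02 kN (tensile).

P ≈ 54 kN (tensile)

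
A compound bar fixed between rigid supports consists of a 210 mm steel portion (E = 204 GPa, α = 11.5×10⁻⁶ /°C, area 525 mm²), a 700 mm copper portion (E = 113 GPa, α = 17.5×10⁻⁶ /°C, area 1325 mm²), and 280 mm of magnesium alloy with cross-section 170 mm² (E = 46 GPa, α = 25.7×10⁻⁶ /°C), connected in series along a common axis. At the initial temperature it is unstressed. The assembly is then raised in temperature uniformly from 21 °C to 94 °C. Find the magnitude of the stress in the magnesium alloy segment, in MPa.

Free thermal expansion of the whole bar: Σ αᵢΔT Lᵢ = 11.5×10⁻⁶×73×210 + 17.5×10⁻⁶×73×700 + 25.7×10⁻⁶×73×280 = 1.596 mm.
The walls prevent any net length change, so an axial force P (same in every segment) develops. Compatibility: P · Σ Lᵢ/(AᵢEᵢ) = δ_free.
Σ Lᵢ/(AᵢEᵢ) = 210/(525×204×10³) + 700/(1325×113×10³) + 280/(170×46×10³) = 4.244×10⁻⁵ mm/N.
Hence P = δ_free / Σ(L/AE) = 1.596/4.244×10⁻⁵ = 37.6 kN (compressive).
σ_{magnesium alloy} = P / A = 37600 / 170 = 221.2 MPa.

σ ≈ 221 MPa (compressive)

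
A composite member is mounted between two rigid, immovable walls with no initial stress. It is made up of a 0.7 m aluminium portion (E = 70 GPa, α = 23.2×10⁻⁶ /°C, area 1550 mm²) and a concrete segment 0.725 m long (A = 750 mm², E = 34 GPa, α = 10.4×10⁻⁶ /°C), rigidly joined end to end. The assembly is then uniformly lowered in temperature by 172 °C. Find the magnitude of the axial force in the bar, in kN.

P ≈ 117 kN (tensile)

With the walls removed the bar would change length by δ_free = Σ αᵢΔT Lᵢ = 23.2×10⁻⁶×172×700 + 10.4×10⁻⁶×172×725 = 4.09 mm.
The walls prevent any net length change, so an axial force P (same in every segment) develops. Compatibility: P · Σ Lᵢ/(AᵢEᵢ) = δ_free.
Σ Lᵢ/(AᵢEᵢ) = 700/(1550×70×10³) + 725/(750×34×10³) = 3.488×10⁻⁵ mm/N.
P = 4.09 / 3.488×10⁻⁵ = 117300 N = 117.3 kN, tensile.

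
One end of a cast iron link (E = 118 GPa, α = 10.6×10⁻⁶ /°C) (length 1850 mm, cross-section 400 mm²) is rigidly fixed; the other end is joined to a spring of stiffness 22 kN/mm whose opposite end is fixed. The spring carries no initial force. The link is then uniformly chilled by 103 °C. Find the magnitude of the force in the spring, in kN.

Free thermal contraction: δ_free = αΔT L = 10.6×10⁻⁶ × 103 × 1850 = 2.02 mm.
With a force P in the spring, the elastic change of the link is PL/(AE) and that of the spring is P/k; compatibility requires their sum to equal δ_free.
So P = δ_free / [L/(AE) + 1/k] = 2.02 / [ 1850/(400×118×10³) + 1/(22×10³) ].
P = 2.02 / 8.465×10⁻⁵ = 23860 N.

P ≈ 23.9 kN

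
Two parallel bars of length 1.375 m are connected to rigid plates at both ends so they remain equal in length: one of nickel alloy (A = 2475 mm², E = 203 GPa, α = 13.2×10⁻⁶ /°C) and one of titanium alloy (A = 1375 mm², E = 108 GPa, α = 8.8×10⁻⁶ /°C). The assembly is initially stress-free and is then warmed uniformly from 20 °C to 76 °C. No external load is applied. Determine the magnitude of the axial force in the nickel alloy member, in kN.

P ≈ 28.2 kN (compressive in the nickel alloy)

Equilibrium of a rigid end plate with no external load gives equal and opposite internal forces ±P in the two members. Since α_{nickel alloy} > α_{titanium alloy}, heating drives the nickel alloy into compression and the titanium alloy into tension.
Compatibility of the two members (thermal + elastic change equal): (α₁ − α₂)ΔT = P·[1/(A₁E₁) + 1/(A₂E₂)].
|α₁ − α₂|·ΔT = 4.4×10⁻⁶ × 56 = 0.0002464.
1/(A₁E₁) + 1/(A₂E₂) = 1/(2475×203×10³) + 1/(1375×108×10³) = 8.724×10⁻⁹ N⁻¹.
P = 0.0002464 / 8.724×10⁻⁹ = 28240 N = 28.24 kN.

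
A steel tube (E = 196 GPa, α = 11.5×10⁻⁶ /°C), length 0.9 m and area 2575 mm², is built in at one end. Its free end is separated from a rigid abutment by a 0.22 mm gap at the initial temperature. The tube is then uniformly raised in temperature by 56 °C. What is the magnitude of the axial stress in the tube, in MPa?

If the wall were absent the tube would grow by αΔT L = 11.5×10⁻⁶ × 56 × 900 = 0.5796 mm.
The gap closes (δ_free > 0.22 mm) and the wall then resists a further 0.5796 − 0.22 = 0.3596 mm of expansion.
That suppressed elongation corresponds to σ = E·Δ/L = 196×10³ × 0.3596/900 = 78.31 MPa.

σ ≈ 78.3 MPa (compressive)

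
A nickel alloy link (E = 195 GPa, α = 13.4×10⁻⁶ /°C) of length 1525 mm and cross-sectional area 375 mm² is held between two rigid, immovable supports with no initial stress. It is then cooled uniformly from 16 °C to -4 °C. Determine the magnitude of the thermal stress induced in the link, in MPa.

σ ≈ 52.3 MPa (tensile)

The supports are rigid, so the total axial strain is zero. The restrained thermal strain is ε = αΔT = 13.4×10⁻⁶ × 20 = 268×10⁻⁶.
The stress required to suppress this strain is σ = Eε = 195×10³ × 268×10⁻⁶ = 52.26 MPa, tensile since the link is trying to contract.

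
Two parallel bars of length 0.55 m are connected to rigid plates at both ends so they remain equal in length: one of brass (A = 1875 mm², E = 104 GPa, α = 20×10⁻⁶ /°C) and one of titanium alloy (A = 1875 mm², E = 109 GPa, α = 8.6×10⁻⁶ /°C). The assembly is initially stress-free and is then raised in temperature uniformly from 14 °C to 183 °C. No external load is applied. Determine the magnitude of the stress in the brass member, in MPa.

σ ≈ 103 MPa (compressive)

The brass has the larger α, so on heating it would change length more than the titanium alloy if both were free. The rigid plates force a common final length, so the brass is put into compression and the titanium alloy into tension, with equal and opposite forces P (no external load).
Setting the final lengths equal and cancelling L: (α₁ − α₂)ΔT = P/(A₁E₁) + P/(A₂E₂).
|α₁ − α₂|·ΔT = 11.4×10⁻⁶ × 169 = 0.001927.
1/(A₁E₁) + 1/(A₂E₂) = 1/(1875×104×10³) + 1/(1875×109×10³) = 1.002×10⁻⁸ N⁻¹.
P = 0.001927 / 1.002×10⁻⁸ = 192300 N = 192.3 kN.
σ_{brass} = P/A₁ = 192300/1875 = 102.5 MPa, compressive.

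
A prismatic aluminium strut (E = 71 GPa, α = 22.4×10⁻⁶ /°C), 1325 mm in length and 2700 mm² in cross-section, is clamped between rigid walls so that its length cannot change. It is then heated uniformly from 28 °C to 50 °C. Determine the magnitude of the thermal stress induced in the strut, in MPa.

σ ≈ 35 MPa (compressive)

With length fixed, the mechanical strain must cancel the thermal strain αΔT = 22.4×10⁻⁶ × 22 = 492.8×10⁻⁶.
σ = EαΔT = 71×10³ × 22.4×10⁻⁶ × 22 = 34.99 MPa (compressive; the strut is trying to expand).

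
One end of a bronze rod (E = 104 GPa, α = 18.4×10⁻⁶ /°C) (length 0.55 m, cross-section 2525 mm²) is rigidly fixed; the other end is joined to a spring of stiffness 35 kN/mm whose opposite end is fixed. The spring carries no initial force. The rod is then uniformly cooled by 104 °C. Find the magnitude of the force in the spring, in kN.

P ≈ 34.3 kN

The unrestrained thermal change is αΔT L = 18.4×10⁻⁶ × 104 × 550 = 1.052 mm.
Let P be the tensile force in the spring. The rod extends elastically by PL/(AE) and the spring stretches by P/k; together these equal δ_free.
So P = δ_free / [L/(AE) + 1/k] = 1.052 / [ 550/(2525×104×10³) + 1/(35×10³) ].
P = 1.052 / 3.067×10⁻⁵ = 34320 N.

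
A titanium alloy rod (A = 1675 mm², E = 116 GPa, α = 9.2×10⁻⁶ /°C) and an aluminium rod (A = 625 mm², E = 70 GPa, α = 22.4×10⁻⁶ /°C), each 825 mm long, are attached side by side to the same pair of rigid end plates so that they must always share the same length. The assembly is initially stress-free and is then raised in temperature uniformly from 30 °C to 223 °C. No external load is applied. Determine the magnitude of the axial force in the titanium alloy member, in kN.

P ≈ 91 kN (tensile in the titanium alloy)

Equilibrium of a rigid end plate with no external load gives equal and opposite internal forces ±P in the two members. Since α_{aluminium} > α_{titanium alloy}, heating drives the aluminium into compression and the titanium alloy into tension.
Setting the final lengths equal and cancelling L: (α₁ − α₂)ΔT = P/(A₁E₁) + P/(A₂E₂).
|α₁ − α₂|·ΔT = 13.2×10⁻⁶ × 193 = 0.002548.
1/(A₁E₁) + 1/(A₂E₂) = 1/(1675×116×10³) + 1/(625×70×10³) = 2.8×10⁻⁸ N⁻¹.
So P = 0.002548 / 2.8×10⁻⁸ = 90.97 kN.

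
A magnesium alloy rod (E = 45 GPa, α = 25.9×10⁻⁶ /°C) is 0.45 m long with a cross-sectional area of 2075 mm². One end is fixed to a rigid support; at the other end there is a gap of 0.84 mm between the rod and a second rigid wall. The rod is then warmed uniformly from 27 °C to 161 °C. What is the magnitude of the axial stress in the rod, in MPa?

Unrestrained expansion: δ_free = αΔT L = 25.9×10⁻⁶ × 134 × 450 = 1.562 mm.
The gap closes (δ_free > 0.84 mm) and the wall then resists a further 1.562 − 0.84 = 0.7218 mm of expansion.
That suppressed elongation corresponds to σ = E·Δ/L = 45×10³ × 0.7218/450 = 72.18 MPa.

σ ≈ 72.2 MPa (compressive)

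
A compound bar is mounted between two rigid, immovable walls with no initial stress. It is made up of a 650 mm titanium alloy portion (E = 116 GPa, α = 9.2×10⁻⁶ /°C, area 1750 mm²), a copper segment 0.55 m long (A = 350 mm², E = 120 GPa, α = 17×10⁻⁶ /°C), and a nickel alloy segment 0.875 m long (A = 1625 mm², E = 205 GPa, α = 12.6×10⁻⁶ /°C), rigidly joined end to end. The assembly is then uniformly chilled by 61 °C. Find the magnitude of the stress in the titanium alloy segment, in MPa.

If the supports were absent, the total length change would be Σ αᵢΔT Lᵢ = 9.2×10⁻⁶×61×650 + 17×10⁻⁶×61×550 + 12.6×10⁻⁶×61×875 = 1.608 mm.
The rigid supports impose zero overall length change; the single axial force P common to all segments must satisfy P Σ Lᵢ/(AᵢEᵢ) = δ_free.
Σ Lᵢ/(AᵢEᵢ) = 650/(1750×116×10³) + 550/(350×120×10³) + 875/(1625×205×10³) = 1.892×10⁻⁵ mm/N.
So P = 1.608 / 1.892×10⁻⁵ = 84.95 kN, tensile.
σ_{titanium alloy} = P / A = 84950 / 1750 = 48.55 MPa.

σ ≈ 48.5 MPa (tensile)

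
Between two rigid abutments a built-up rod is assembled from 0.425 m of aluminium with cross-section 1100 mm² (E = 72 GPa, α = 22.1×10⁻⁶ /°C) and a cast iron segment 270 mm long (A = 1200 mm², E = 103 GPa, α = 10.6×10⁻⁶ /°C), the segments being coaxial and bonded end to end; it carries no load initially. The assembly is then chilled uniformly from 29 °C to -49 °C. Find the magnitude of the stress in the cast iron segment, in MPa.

Free thermal contraction of the whole bar: Σ αᵢΔT Lᵢ = 22.1×10⁻⁶×78×425 + 10.6×10⁻⁶×78×270 = 0.9559 mm.
Since the ends are fixed, an axial force P builds up, equal in every segment, with P · Σ Lᵢ/(AᵢEᵢ) = δ_free.
Σ Lᵢ/(AᵢEᵢ) = 425/(1100×72×10³) + 270/(1200×103×10³) = 7.551×10⁻⁶ mm/N.
P = 0.9559 / 7.551×10⁻⁶ = 126600 N = 126.6 kN, tensile.
σ_{cast iron} = P / A = 126600 / 1200 = 105.5 MPa.

σ ≈ 105 MPa (tensile)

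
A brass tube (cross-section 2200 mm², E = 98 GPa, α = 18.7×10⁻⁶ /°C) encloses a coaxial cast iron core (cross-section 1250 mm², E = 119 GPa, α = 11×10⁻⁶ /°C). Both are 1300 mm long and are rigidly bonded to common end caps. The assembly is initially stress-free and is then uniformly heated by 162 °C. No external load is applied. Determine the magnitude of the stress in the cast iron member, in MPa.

σ ≈ 87.8 MPa (tensile)

The brass has the larger α, so on heating it would change length more than the cast iron if both were free. The rigid plates force a common final length, so the brass is put into compression and the cast iron into tension, with equal and opposite forces P (no external load).
Compatibility of the two members (thermal + elastic change equal): (α₁ − α₂)ΔT = P·[1/(A₁E₁) + 1/(A₂E₂)].
|α₁ − α₂|·ΔT = 7.7×10⁻⁶ × 162 = 0.001247.
1/(A₁E₁) + 1/(A₂E₂) = 1/(2200×98×10³) + 1/(1250×119×10³) = 1.136×10⁻⁸ N⁻¹.
P = 0.001247 / 1.136×10⁻⁸ = 109800 N = 109.8 kN.
σ_{cast iron} = P/A₂ = 109800/1250 = 87.84 MPa, tensile.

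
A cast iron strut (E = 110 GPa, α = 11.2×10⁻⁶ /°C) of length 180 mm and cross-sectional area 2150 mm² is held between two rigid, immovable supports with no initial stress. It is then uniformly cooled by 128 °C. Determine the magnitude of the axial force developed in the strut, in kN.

P ≈ 339 kN (tensile)

Full restraint means ε = 0, so the stress is σ = EαΔT = 110×10³ × 11.2×10⁻⁶ × 128 = 157.7 MPa.
Axial force P = σA = 157.7 × 2150 = 339000 N = 339 kN, tensile.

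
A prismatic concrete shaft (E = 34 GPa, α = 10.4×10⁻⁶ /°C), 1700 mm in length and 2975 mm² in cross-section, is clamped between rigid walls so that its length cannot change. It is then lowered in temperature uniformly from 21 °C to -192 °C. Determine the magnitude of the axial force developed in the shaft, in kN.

P ≈ 224 kN (tensile)

Full restraint means ε = 0, so the stress is σ = EαΔT = 34×10³ × 10.4×10⁻⁶ × 213 = 75.32 MPa.
Then P = σA = 75.32 × 2975 mm² = 224.1 kN, tensile.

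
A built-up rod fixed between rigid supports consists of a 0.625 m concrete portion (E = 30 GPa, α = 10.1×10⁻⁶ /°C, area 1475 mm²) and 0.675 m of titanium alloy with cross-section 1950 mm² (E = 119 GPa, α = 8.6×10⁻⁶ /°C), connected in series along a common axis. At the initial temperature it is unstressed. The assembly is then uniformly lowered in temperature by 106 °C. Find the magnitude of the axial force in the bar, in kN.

P ≈ 75.4 kN (tensile)

If the supports were absent, the total length change would be Σ αᵢΔT Lᵢ = 10.1×10⁻⁶×106×625 + 8.6×10⁻⁶×106×675 = 1.284 mm.
Since the ends are fixed, an axial force P builds up, equal in every segment, with P · Σ Lᵢ/(AᵢEᵢ) = δ_free.
The series flexibility is Σ Lᵢ/(AᵢEᵢ) = 625/(1475×30×10³) + 675/(1950×119×10³) = 1.703×10⁻⁵ mm/N.
Hence P = δ_free / Σ(L/AE) = 1.284/1.703×10⁻⁵ = 75.41 kN (tensile).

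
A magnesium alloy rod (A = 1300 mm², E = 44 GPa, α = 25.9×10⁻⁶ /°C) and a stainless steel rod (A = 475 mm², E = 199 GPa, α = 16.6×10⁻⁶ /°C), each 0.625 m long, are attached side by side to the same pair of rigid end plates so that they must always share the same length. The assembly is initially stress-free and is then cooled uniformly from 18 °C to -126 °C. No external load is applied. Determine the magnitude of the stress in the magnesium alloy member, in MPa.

σ ≈ 36.7 MPa (tensile)

Equilibrium of a rigid end plate with no external load gives equal and opposite internal forces ±P in the two members. Since α_{magnesium alloy} > α_{stainless steel}, cooling drives the magnesium alloy into tension and the stainless steel into compression.
Setting the final lengths equal and cancelling L: (α₁ − α₂)ΔT = P/(A₁E₁) + P/(A₂E₂).
|α₁ − α₂|·ΔT = 9.3×10⁻⁶ × 144 = 0.001339.
1/(A₁E₁) + 1/(A₂E₂) = 1/(1300×44×10³) + 1/(475×199×10³) = 2.806×10⁻⁸ N⁻¹.
So P = 0.001339 / 2.806×10⁻⁸ = 47.72 kN.
σ_{magnesium alloy} = P/A₁ = 47720/1300 = 36.71 MPa, tensile.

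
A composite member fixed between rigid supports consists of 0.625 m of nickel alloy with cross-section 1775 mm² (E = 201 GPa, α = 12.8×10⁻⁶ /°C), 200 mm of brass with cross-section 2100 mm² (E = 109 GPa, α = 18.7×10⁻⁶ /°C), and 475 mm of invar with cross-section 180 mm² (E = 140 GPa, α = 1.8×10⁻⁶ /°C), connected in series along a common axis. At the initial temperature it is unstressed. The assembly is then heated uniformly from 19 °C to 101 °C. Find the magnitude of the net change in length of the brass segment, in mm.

|ΔL| ≈ 0.265 mm

With the walls removed the bar would change length by δ_free = Σ αᵢΔT Lᵢ = 12.8×10⁻⁶×82×625 + 18.7×10⁻⁶×82×200 + 1.8×10⁻⁶×82×475 = 1.033 mm.
The rigid supports impose zero overall length change; the single axial force P common to all segments must satisfy P Σ Lᵢ/(AᵢEᵢ) = δ_free.
Σ Lᵢ/(AᵢEᵢ) = 625/(1775×201×10³) + 200/(2100×109×10³) + 475/(180×140×10³) = 2.147×10⁻⁵ mm/N.
Hence P = δ_free / Σ(L/AE) = 1.033/2.147×10⁻⁵ = 48.09 kN (compressive).
For the brass segment, free thermal change = 18.7×10⁻⁶×82×200 = 0.3067 mm and elastic change from P = 48090×200/(2100×109×10³) = 0.04202 mm; these oppose, so the net change is 0.265 mm (segment lengthens).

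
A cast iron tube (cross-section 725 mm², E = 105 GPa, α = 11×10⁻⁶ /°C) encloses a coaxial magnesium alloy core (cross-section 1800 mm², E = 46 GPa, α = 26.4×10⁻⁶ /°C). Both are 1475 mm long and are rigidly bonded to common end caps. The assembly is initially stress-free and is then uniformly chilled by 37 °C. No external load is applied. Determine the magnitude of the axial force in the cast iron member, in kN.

P ≈ 22.6 kN (compressive in the cast iron)

The magnesium alloy has the larger α, so on cooling it would change length more than the cast iron if both were free. The rigid plates force a common final length, so the magnesium alloy is put into tension and the cast iron into compression, with equal and opposite forces P (no external load).
Setting the final lengths equal and cancelling L: (α₁ − α₂)ΔT = P/(A₁E₁) + P/(A₂E₂).
|α₁ − α₂|·ΔT = 15.4×10⁻⁶ × 37 = 0.0005698.
1/(A₁E₁) + 1/(A₂E₂) = 1/(725×105×10³) + 1/(1800×46×10³) = 2.521×10⁻⁸ N⁻¹.
So P = 0.0005698 / 2.521×10⁻⁸ = 22.6 kN.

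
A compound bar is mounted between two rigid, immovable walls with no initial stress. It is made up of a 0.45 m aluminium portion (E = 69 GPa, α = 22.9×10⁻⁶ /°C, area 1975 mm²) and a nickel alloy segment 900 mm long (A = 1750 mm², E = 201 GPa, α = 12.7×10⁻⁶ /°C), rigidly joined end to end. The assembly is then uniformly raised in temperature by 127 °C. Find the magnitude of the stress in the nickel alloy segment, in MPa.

σ ≈ 269 MPa (compressive)

Free thermal expansion of the whole bar: Σ αᵢΔT Lᵢ = 22.9×10⁻⁶×127×450 + 12.7×10⁻⁶×127×900 = 2.76 mm.
Since the ends are fixed, an axial force P builds up, equal in every segment, with P · Σ Lᵢ/(AᵢEᵢ) = δ_free.
The series flexibility is Σ Lᵢ/(AᵢEᵢ) = 450/(1975×69×10³) + 900/(1750×201×10³) = 5.861×10⁻⁶ mm/N.
P = 2.76 / 5.861×10⁻⁶ = 471000 N = 471 kN, compressive.
σ_{nickel alloy} = P / A = 471000 / 1750 = 269.1 MPa.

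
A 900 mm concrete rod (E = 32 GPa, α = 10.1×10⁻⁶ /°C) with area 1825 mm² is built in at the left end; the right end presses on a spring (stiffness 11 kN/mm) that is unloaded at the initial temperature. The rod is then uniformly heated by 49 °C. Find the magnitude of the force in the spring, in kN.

The unrestrained thermal change is αΔT L = 10.1×10⁻⁶ × 49 × 900 = 0.4454 mm.
With a force P in the spring, the elastic change of the rod is PL/(AE) and that of the spring is P/k; compatibility requires their sum to equal δ_free.
So P = δ_free / [L/(AE) + 1/k] = 0.4454 / [ 900/(1825×32×10³) + 1/(11×10³) ].
P = 0.4454 / 0.0001063 = 4189 N.

P ≈ 4.19 kN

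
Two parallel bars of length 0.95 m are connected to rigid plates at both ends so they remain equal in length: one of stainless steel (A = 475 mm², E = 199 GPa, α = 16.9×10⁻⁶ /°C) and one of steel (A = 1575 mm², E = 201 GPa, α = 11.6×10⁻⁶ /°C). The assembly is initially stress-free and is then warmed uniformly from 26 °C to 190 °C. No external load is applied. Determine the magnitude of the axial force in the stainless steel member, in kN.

P ≈ 63.3 kN (compressive in the stainless steel)

Both members must finish at the same length. With the larger α, the stainless steel tends to over-expand; the plates restrain it, putting the stainless steel in compression and the steel in tension. With no external load the two internal forces are equal and opposite, magnitude P.
Setting the final lengths equal and cancelling L: (α₁ − α₂)ΔT = P/(A₁E₁) + P/(A₂E₂).
|α₁ − α₂|·ΔT = 5.3×10⁻⁶ × 164 = 0.0008692.
1/(A₁E₁) + 1/(A₂E₂) = 1/(475×199×10³) + 1/(1575×201×10³) = 1.374×10⁻⁸ N⁻¹.
P = 0.0008692 / 1.374×10⁻⁸ = 63270 N = 63.27 kN.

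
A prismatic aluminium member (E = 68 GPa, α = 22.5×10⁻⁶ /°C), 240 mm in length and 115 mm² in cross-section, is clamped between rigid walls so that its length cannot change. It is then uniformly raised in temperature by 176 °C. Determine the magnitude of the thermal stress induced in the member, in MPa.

With length fixed, the mechanical strain must cancel the thermal strain αΔT = 22.5×10⁻⁶ × 176 = 3960×10⁻⁶.
The stress required to suppress this strain is σ = Eε = 68×10³ × 3960×10⁻⁶ = 269.3 MPa, compressive since the member is trying to expand.

σ ≈ 269 MPa (compressive)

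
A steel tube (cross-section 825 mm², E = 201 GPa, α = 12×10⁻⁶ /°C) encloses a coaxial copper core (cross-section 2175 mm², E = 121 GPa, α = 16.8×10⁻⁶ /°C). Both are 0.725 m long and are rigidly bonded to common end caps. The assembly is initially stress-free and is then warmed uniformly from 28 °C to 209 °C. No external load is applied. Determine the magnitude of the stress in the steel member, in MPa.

Equilibrium of a rigid end plate with no external load gives equal and opposite internal forces ±P in the two members. Since α_{copper} > α_{steel}, heating drives the copper into compression and the steel into tension.
Setting the final lengths equal and cancelling L: (α₁ − α₂)ΔT = P/(A₁E₁) + P/(A₂E₂).
|α₁ − α₂|·ΔT = 4.8×10⁻⁶ × 181 = 0.0008688.
1/(A₁E₁) + 1/(A₂E₂) = 1/(825×201×10³) + 1/(2175×121×10³) = 9.83×10⁻⁹ N⁻¹.
So P = 0.0008688 / 9.83×10⁻⁹ = 88.38 kN.
σ_{steel} = P/A₁ = 88380/825 = 107.1 MPa, tensile.

σ ≈ 107 MPa (tensile)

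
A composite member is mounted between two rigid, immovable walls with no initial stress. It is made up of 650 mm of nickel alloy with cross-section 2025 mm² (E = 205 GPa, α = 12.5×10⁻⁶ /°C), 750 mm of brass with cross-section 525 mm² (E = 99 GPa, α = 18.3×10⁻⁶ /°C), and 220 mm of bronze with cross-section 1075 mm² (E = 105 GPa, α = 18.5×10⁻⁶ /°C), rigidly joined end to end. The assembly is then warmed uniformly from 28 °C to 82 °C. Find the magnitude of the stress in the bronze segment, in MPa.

σ ≈ 72.6 MPa (compressive)

Free thermal expansion of the whole bar: Σ αᵢΔT Lᵢ = 12.5×10⁻⁶×54×650 + 18.3×10⁻⁶×54×750 + 18.5×10⁻⁶×54×220 = 1.4 mm.
The walls prevent any net length change, so an axial force P (same in every segment) develops. Compatibility: P · Σ Lᵢ/(AᵢEᵢ) = δ_free.
Σ Lᵢ/(AᵢEᵢ) = 650/(2025×205×10³) + 750/(525×99×10³) + 220/(1075×105×10³) = 1.794×10⁻⁵ mm/N.
P = 1.4 / 1.794×10⁻⁵ = 78000 N = 78 kN, compressive.
σ_{bronze} = P / A = 78000 / 1075 = 72.56 MPa.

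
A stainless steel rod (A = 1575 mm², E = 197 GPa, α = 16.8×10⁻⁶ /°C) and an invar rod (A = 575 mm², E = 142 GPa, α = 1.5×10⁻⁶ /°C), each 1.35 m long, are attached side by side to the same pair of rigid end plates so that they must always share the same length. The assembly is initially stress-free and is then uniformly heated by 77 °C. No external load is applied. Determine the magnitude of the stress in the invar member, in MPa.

The stainless steel has the larger α, so on heating it would change length more than the invar if both were free. The rigid plates force a common final length, so the stainless steel is put into compression and the invar into tension, with equal and opposite forces P (no external load).
Equating the net (thermal + elastic) strains gives |α₁ − α₂|·ΔT = P·[1/(A₁E₁) + 1/(A₂E₂)].
|α₁ − α₂|·ΔT = 15.3×10⁻⁶ × 77 = 0.001178.
1/(A₁E₁) + 1/(A₂E₂) = 1/(1575×197×10³) + 1/(575×142×10³) = 1.547×10⁻⁸ N⁻¹.
P = 0.001178 / 1.547×10⁻⁸ = 76150 N = 76.15 kN.
σ_{invar} = P/A₂ = 76150/575 = 132.4 MPa, tensile.

σ ≈ 132 MPa (tensile)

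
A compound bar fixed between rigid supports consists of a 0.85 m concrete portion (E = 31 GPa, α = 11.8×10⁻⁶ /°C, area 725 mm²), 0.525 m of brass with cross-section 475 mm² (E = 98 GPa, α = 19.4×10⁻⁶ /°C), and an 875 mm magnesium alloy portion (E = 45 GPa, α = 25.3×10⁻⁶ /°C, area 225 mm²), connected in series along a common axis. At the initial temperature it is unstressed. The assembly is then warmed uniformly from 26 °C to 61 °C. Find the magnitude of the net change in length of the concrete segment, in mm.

If the supports were absent, the total length change would be Σ αᵢΔT Lᵢ = 11.8×10⁻⁶×35×850 + 19.4×10⁻⁶×35×525 + 25.3×10⁻⁶×35×875 = 1.482 mm.
The rigid supports impose zero overall length change; the single axial force P common to all segments must satisfy P Σ Lᵢ/(AᵢEᵢ) = δ_free.
Σ Lᵢ/(AᵢEᵢ) = 850/(725×31×10³) + 525/(475×98×10³) + 875/(225×45×10³) = 0.0001355 mm/N.
P = 1.482 / 0.0001355 = 10940 N = 10.94 kN, compressive.
For the concrete segment, free thermal change = 11.8×10⁻⁶×35×850 = 0.3511 mm and elastic change from P = 10940×850/(725×31×10³) = 0.4137 mm; these oppose, so the net change is 0.0626 mm (segment shortens).

|ΔL| ≈ 0.0626 mm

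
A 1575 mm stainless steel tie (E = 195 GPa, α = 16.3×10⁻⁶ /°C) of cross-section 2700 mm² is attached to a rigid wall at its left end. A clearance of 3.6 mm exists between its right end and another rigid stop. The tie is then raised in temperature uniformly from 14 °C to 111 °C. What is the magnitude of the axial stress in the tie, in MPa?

σ ≈ 0 MPa

Free thermal elongation = αΔT L = 16.3×10⁻⁶ × 97 × 1575 = 2.49 mm.
Since δ_free = 2.49 mm is less than the 3.6 mm gap, the tie never touches the wall. No axial force develops.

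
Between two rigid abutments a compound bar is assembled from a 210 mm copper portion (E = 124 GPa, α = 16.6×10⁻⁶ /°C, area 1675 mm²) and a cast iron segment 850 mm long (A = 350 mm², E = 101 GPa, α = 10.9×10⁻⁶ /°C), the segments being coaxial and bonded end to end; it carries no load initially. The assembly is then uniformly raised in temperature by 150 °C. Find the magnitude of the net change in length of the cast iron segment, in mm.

If the supports were absent, the total length change would be Σ αᵢΔT Lᵢ = 16.6×10⁻⁶×150×210 + 10.9×10⁻⁶×150×850 = 1.913 mm.
Since the ends are fixed, an axial force P builds up, equal in every segment, with P · Σ Lᵢ/(AᵢEᵢ) = δ_free.
The series flexibility is Σ Lᵢ/(AᵢEᵢ) = 210/(1675×124×10³) + 850/(350×101×10³) = 2.506×10⁻⁵ mm/N.
Hence P = δ_free / Σ(L/AE) = 1.913/2.506×10⁻⁵ = 76.33 kN (compressive).
For the cast iron segment, free thermal change = 10.9×10⁻⁶×150×850 = 1.39 mm and elastic change from P = 76330×850/(350×101×10³) = 1.835 mm; these oppose, so the net change is 0.446 mm (segment shortens).

|ΔL| ≈ 0.446 mm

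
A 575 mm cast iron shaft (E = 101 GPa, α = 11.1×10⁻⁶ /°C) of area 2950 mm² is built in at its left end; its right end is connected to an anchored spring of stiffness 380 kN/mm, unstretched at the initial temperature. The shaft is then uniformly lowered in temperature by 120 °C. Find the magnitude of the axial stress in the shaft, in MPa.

The unrestrained thermal change is αΔT L = 11.1×10⁻⁶ × 120 × 575 = 0.7659 mm.
Let P be the tensile force in the spring. The shaft extends elastically by PL/(AE) and the spring stretches by P/k; together these equal δ_free.
So P = δ_free / [L/(AE) + 1/k] = 0.7659 / [ 575/(2950×101×10³) + 1/(380×10³) ].
P = 0.7659 / 4.561×10⁻⁶ = 167900 N.
σ = P/A = 167900/2950 = 56.92 MPa.

σ ≈ 56.9 MPa (tensile)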